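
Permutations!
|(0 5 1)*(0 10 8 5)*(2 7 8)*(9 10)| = |(1 9 10 2 7 8 5)| = 7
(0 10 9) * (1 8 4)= [10, 8, 2, 3, 1, 5, 6, 7, 4, 0, 9]= (0 10 9)(1 8 4)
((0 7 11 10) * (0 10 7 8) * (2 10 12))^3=[8, 1, 2, 3, 4, 5, 6, 11, 0, 9, 10, 7, 12]=(12)(0 8)(7 11)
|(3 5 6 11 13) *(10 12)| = |(3 5 6 11 13)(10 12)| = 10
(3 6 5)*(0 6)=(0 6 5 3)=[6, 1, 2, 0, 4, 3, 5]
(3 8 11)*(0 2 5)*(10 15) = (0 2 5)(3 8 11)(10 15) = [2, 1, 5, 8, 4, 0, 6, 7, 11, 9, 15, 3, 12, 13, 14, 10]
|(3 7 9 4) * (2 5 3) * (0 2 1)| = 8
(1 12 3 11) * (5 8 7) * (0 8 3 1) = (0 8 7 5 3 11)(1 12) = [8, 12, 2, 11, 4, 3, 6, 5, 7, 9, 10, 0, 1]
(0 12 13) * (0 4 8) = (0 12 13 4 8) = [12, 1, 2, 3, 8, 5, 6, 7, 0, 9, 10, 11, 13, 4]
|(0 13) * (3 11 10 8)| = |(0 13)(3 11 10 8)| = 4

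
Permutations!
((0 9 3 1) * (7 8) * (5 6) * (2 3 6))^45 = (0 5 1 6 3 9 2)(7 8) = [5, 6, 0, 9, 4, 1, 3, 8, 7, 2]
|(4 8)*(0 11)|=2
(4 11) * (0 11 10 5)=(0 11 4 10 5)=[11, 1, 2, 3, 10, 0, 6, 7, 8, 9, 5, 4]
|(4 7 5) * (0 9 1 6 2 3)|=|(0 9 1 6 2 3)(4 7 5)|=6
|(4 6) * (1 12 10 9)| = |(1 12 10 9)(4 6)| = 4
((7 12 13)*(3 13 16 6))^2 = (3 7 16)(6 13 12) = [0, 1, 2, 7, 4, 5, 13, 16, 8, 9, 10, 11, 6, 12, 14, 15, 3]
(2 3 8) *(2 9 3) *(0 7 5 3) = [7, 1, 2, 8, 4, 3, 6, 5, 9, 0] = (0 7 5 3 8 9)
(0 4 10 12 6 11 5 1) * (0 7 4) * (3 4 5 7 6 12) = (12)(1 6 11 7 5)(3 4 10) = [0, 6, 2, 4, 10, 1, 11, 5, 8, 9, 3, 7, 12]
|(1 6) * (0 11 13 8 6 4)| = |(0 11 13 8 6 1 4)| = 7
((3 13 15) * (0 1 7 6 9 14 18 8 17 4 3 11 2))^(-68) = (0 8 2 18 11 14 15 9 13 6 3 7 4 1 17) = [8, 17, 18, 7, 1, 5, 3, 4, 2, 13, 10, 14, 12, 6, 15, 9, 16, 0, 11]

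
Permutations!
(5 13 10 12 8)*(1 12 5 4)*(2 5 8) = (1 12 2 5 13 10 8 4) = [0, 12, 5, 3, 1, 13, 6, 7, 4, 9, 8, 11, 2, 10]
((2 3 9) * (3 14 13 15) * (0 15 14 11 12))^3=(0 9 12 3 11 15 2)(13 14)=[9, 1, 0, 11, 4, 5, 6, 7, 8, 12, 10, 15, 3, 14, 13, 2]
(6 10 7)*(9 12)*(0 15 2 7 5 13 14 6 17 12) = (0 15 2 7 17 12 9)(5 13 14 6 10) = [15, 1, 7, 3, 4, 13, 10, 17, 8, 0, 5, 11, 9, 14, 6, 2, 16, 12]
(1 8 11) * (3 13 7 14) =(1 8 11)(3 13 7 14) =[0, 8, 2, 13, 4, 5, 6, 14, 11, 9, 10, 1, 12, 7, 3]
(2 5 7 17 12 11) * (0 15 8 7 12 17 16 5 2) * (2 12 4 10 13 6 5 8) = (17)(0 15 2 12 11)(4 10 13 6 5)(7 16 8) = [15, 1, 12, 3, 10, 4, 5, 16, 7, 9, 13, 0, 11, 6, 14, 2, 8, 17]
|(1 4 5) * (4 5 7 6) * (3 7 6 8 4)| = 10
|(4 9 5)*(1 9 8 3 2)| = |(1 9 5 4 8 3 2)| = 7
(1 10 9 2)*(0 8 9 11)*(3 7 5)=[8, 10, 1, 7, 4, 3, 6, 5, 9, 2, 11, 0]=(0 8 9 2 1 10 11)(3 7 5)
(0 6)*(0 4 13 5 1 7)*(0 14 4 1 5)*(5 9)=(0 6 1 7 14 4 13)(5 9)=[6, 7, 2, 3, 13, 9, 1, 14, 8, 5, 10, 11, 12, 0, 4]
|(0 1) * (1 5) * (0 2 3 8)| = 6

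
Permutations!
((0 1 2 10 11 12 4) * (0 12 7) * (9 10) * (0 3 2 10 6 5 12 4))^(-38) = (0 2 1 9 10 6 11 5 7 12 3) = [2, 9, 1, 0, 4, 7, 11, 12, 8, 10, 6, 5, 3]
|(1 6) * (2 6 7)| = |(1 7 2 6)| = 4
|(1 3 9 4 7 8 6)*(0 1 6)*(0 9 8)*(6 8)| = 8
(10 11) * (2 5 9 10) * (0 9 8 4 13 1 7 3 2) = (0 9 10 11)(1 7 3 2 5 8 4 13) = [9, 7, 5, 2, 13, 8, 6, 3, 4, 10, 11, 0, 12, 1]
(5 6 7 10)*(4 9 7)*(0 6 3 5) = [6, 1, 2, 5, 9, 3, 4, 10, 8, 7, 0] = (0 6 4 9 7 10)(3 5)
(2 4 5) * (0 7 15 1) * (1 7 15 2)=(0 15 7 2 4 5 1)=[15, 0, 4, 3, 5, 1, 6, 2, 8, 9, 10, 11, 12, 13, 14, 7]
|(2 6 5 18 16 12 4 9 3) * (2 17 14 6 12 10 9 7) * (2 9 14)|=42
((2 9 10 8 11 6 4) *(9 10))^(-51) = (2 11)(4 8)(6 10) = [0, 1, 11, 3, 8, 5, 10, 7, 4, 9, 6, 2]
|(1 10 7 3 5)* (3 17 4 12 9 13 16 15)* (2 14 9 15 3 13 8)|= |(1 10 7 17 4 12 15 13 16 3 5)(2 14 9 8)|= 44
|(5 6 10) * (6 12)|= |(5 12 6 10)|= 4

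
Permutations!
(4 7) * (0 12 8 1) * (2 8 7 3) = [12, 0, 8, 2, 3, 5, 6, 4, 1, 9, 10, 11, 7] = (0 12 7 4 3 2 8 1)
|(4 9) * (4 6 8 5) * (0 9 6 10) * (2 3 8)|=|(0 9 10)(2 3 8 5 4 6)|=6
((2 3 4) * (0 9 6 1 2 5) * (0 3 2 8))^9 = (0 8 1 6 9) = [8, 6, 2, 3, 4, 5, 9, 7, 1, 0]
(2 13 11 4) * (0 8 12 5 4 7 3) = (0 8 12 5 4 2 13 11 7 3) = [8, 1, 13, 0, 2, 4, 6, 3, 12, 9, 10, 7, 5, 11]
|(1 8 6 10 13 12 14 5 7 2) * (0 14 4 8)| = 6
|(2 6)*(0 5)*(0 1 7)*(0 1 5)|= |(1 7)(2 6)|= 2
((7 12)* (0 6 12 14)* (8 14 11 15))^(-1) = (0 14 8 15 11 7 12 6) = [14, 1, 2, 3, 4, 5, 0, 12, 15, 9, 10, 7, 6, 13, 8, 11]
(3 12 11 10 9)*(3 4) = (3 12 11 10 9 4) = [0, 1, 2, 12, 3, 5, 6, 7, 8, 4, 9, 10, 11]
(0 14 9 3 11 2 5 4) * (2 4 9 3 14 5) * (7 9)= (0 5 7 9 14 3 11 4)= [5, 1, 2, 11, 0, 7, 6, 9, 8, 14, 10, 4, 12, 13, 3]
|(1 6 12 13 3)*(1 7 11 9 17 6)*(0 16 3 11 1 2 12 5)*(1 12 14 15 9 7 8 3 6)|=12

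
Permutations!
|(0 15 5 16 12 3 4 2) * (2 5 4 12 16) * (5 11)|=|(16)(0 15 4 11 5 2)(3 12)|=6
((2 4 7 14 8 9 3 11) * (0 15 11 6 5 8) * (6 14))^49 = (0 15 11 2 4 7 6 5 8 9 3 14) = [15, 1, 4, 14, 7, 8, 5, 6, 9, 3, 10, 2, 12, 13, 0, 11]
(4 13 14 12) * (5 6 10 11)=(4 13 14 12)(5 6 10 11)=[0, 1, 2, 3, 13, 6, 10, 7, 8, 9, 11, 5, 4, 14, 12]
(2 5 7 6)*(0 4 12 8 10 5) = [4, 1, 0, 3, 12, 7, 2, 6, 10, 9, 5, 11, 8] = (0 4 12 8 10 5 7 6 2)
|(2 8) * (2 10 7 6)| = |(2 8 10 7 6)| = 5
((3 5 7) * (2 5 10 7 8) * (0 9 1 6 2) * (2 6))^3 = (10)(0 2)(1 8)(5 9) = [2, 8, 0, 3, 4, 9, 6, 7, 1, 5, 10]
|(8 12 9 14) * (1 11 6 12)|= |(1 11 6 12 9 14 8)|= 7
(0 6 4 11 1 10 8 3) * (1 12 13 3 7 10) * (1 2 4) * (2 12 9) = (0 6 1 12 13 3)(2 4 11 9)(7 10 8) = [6, 12, 4, 0, 11, 5, 1, 10, 7, 2, 8, 9, 13, 3]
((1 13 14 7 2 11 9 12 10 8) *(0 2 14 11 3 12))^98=(14)(0 11 1 10 3)(2 9 13 8 12)=[11, 10, 9, 0, 4, 5, 6, 7, 12, 13, 3, 1, 2, 8, 14]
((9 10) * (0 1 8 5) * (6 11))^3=[5, 0, 2, 3, 4, 8, 11, 7, 1, 10, 9, 6]=(0 5 8 1)(6 11)(9 10)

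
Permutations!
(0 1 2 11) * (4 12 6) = (0 1 2 11)(4 12 6) = [1, 2, 11, 3, 12, 5, 4, 7, 8, 9, 10, 0, 6]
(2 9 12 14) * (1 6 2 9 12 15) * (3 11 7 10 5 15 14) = [0, 6, 12, 11, 4, 15, 2, 10, 8, 14, 5, 7, 3, 13, 9, 1] = (1 6 2 12 3 11 7 10 5 15)(9 14)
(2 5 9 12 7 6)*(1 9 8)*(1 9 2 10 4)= [0, 2, 5, 3, 1, 8, 10, 6, 9, 12, 4, 11, 7]= (1 2 5 8 9 12 7 6 10 4)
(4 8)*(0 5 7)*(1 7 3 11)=[5, 7, 2, 11, 8, 3, 6, 0, 4, 9, 10, 1]=(0 5 3 11 1 7)(4 8)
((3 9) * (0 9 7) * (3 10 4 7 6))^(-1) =(0 7 4 10 9)(3 6) =[7, 1, 2, 6, 10, 5, 3, 4, 8, 0, 9]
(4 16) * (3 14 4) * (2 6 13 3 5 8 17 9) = (2 6 13 3 14 4 16 5 8 17 9) = [0, 1, 6, 14, 16, 8, 13, 7, 17, 2, 10, 11, 12, 3, 4, 15, 5, 9]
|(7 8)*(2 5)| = 2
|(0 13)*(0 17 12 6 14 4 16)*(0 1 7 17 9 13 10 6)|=|(0 10 6 14 4 16 1 7 17 12)(9 13)|=10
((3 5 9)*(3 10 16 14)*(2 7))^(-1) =(2 7)(3 14 16 10 9 5) =[0, 1, 7, 14, 4, 3, 6, 2, 8, 5, 9, 11, 12, 13, 16, 15, 10]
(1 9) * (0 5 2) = (0 5 2)(1 9) = [5, 9, 0, 3, 4, 2, 6, 7, 8, 1]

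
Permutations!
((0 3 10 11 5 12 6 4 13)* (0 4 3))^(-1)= [0, 1, 2, 6, 13, 11, 12, 7, 8, 9, 3, 10, 5, 4]= (3 6 12 5 11 10)(4 13)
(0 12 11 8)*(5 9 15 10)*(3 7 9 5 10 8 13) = (0 12 11 13 3 7 9 15 8) = [12, 1, 2, 7, 4, 5, 6, 9, 0, 15, 10, 13, 11, 3, 14, 8]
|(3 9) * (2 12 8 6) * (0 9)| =12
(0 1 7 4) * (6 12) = (0 1 7 4)(6 12) = [1, 7, 2, 3, 0, 5, 12, 4, 8, 9, 10, 11, 6]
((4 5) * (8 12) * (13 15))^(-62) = (15) = [0, 1, 2, 3, 4, 5, 6, 7, 8, 9, 10, 11, 12, 13, 14, 15]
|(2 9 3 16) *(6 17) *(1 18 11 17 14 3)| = 10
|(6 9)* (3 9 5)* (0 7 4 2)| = 4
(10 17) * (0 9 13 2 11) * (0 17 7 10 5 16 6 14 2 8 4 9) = [0, 1, 11, 3, 9, 16, 14, 10, 4, 13, 7, 17, 12, 8, 2, 15, 6, 5] = (2 11 17 5 16 6 14)(4 9 13 8)(7 10)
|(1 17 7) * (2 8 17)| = 5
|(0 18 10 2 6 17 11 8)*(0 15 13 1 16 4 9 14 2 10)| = 12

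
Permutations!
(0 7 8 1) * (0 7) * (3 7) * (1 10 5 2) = (1 3 7 8 10 5 2) = [0, 3, 1, 7, 4, 2, 6, 8, 10, 9, 5]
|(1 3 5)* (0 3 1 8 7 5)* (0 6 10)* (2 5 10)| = |(0 3 6 2 5 8 7 10)| = 8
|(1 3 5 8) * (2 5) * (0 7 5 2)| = |(0 7 5 8 1 3)| = 6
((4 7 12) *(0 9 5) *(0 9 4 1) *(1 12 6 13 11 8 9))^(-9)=(0 4 7 6 13 11 8 9 5 1)=[4, 0, 2, 3, 7, 1, 13, 6, 9, 5, 10, 8, 12, 11]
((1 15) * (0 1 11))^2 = (0 15)(1 11) = [15, 11, 2, 3, 4, 5, 6, 7, 8, 9, 10, 1, 12, 13, 14, 0]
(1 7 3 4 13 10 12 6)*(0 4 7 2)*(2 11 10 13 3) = (13)(0 4 3 7 2)(1 11 10 12 6) = [4, 11, 0, 7, 3, 5, 1, 2, 8, 9, 12, 10, 6, 13]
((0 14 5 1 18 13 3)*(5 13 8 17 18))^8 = (8 18 17) = [0, 1, 2, 3, 4, 5, 6, 7, 18, 9, 10, 11, 12, 13, 14, 15, 16, 8, 17]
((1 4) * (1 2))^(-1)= (1 2 4)= [0, 2, 4, 3, 1]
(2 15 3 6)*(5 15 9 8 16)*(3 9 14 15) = (2 14 15 9 8 16 5 3 6) = [0, 1, 14, 6, 4, 3, 2, 7, 16, 8, 10, 11, 12, 13, 15, 9, 5]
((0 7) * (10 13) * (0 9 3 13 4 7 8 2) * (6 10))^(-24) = (3 4 13 7 6 9 10) = [0, 1, 2, 4, 13, 5, 9, 6, 8, 10, 3, 11, 12, 7]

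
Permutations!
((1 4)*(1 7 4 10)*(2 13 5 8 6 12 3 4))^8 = (2 7 4 3 12 6 8 5 13) = [0, 1, 7, 12, 3, 13, 8, 4, 5, 9, 10, 11, 6, 2]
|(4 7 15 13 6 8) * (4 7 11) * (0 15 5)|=|(0 15 13 6 8 7 5)(4 11)|=14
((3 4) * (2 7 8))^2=(2 8 7)=[0, 1, 8, 3, 4, 5, 6, 2, 7]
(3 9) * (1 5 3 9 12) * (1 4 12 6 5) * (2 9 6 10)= (2 9 6 5 3 10)(4 12)= [0, 1, 9, 10, 12, 3, 5, 7, 8, 6, 2, 11, 4]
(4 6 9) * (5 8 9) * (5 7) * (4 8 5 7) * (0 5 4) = (0 5 4 6)(8 9) = [5, 1, 2, 3, 6, 4, 0, 7, 9, 8]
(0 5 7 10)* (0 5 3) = (0 3)(5 7 10) = [3, 1, 2, 0, 4, 7, 6, 10, 8, 9, 5]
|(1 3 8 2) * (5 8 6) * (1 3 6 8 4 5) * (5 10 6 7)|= |(1 7 5 4 10 6)(2 3 8)|= 6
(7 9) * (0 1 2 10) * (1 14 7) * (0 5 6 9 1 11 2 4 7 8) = (0 14 8)(1 4 7)(2 10 5 6 9 11) = [14, 4, 10, 3, 7, 6, 9, 1, 0, 11, 5, 2, 12, 13, 8]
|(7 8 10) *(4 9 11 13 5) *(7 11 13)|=4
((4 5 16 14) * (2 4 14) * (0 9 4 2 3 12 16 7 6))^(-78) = (16) = [0, 1, 2, 3, 4, 5, 6, 7, 8, 9, 10, 11, 12, 13, 14, 15, 16]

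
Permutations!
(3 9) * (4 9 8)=[0, 1, 2, 8, 9, 5, 6, 7, 4, 3]=(3 8 4 9)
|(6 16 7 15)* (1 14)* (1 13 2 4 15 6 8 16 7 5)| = 18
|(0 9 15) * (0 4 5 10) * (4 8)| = |(0 9 15 8 4 5 10)| = 7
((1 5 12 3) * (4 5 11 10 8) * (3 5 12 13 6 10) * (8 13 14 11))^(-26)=(1 11 5 4)(3 14 12 8)(6 10 13)=[0, 11, 2, 14, 1, 4, 10, 7, 3, 9, 13, 5, 8, 6, 12]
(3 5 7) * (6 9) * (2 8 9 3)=[0, 1, 8, 5, 4, 7, 3, 2, 9, 6]=(2 8 9 6 3 5 7)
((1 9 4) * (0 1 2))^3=[4, 2, 9, 3, 1, 5, 6, 7, 8, 0]=(0 4 1 2 9)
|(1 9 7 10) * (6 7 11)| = 6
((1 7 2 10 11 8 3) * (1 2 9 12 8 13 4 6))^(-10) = (1 9 8 2 11 4)(3 10 13 6 7 12) = [0, 9, 11, 10, 1, 5, 7, 12, 2, 8, 13, 4, 3, 6]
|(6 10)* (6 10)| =|(10)| =1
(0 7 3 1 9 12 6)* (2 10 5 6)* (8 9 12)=(0 7 3 1 12 2 10 5 6)(8 9)=[7, 12, 10, 1, 4, 6, 0, 3, 9, 8, 5, 11, 2]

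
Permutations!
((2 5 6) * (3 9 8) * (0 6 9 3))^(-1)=[8, 1, 6, 3, 4, 2, 0, 7, 9, 5]=(0 8 9 5 2 6)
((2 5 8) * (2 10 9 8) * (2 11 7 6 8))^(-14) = [0, 1, 11, 3, 4, 7, 10, 8, 9, 5, 2, 6] = (2 11 6 10)(5 7 8 9)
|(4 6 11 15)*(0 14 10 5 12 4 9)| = |(0 14 10 5 12 4 6 11 15 9)| = 10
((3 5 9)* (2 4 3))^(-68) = (2 3 9 4 5) = [0, 1, 3, 9, 5, 2, 6, 7, 8, 4]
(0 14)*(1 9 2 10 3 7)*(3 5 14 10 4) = (0 10 5 14)(1 9 2 4 3 7) = [10, 9, 4, 7, 3, 14, 6, 1, 8, 2, 5, 11, 12, 13, 0]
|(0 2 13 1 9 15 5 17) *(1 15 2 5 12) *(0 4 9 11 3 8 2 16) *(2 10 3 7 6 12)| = |(0 5 17 4 9 16)(1 11 7 6 12)(2 13 15)(3 8 10)| = 30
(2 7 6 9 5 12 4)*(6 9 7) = (2 6 7 9 5 12 4) = [0, 1, 6, 3, 2, 12, 7, 9, 8, 5, 10, 11, 4]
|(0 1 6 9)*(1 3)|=|(0 3 1 6 9)|=5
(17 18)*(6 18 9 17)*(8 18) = (6 8 18)(9 17) = [0, 1, 2, 3, 4, 5, 8, 7, 18, 17, 10, 11, 12, 13, 14, 15, 16, 9, 6]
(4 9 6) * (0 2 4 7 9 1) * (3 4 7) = [2, 0, 7, 4, 1, 5, 3, 9, 8, 6] = (0 2 7 9 6 3 4 1)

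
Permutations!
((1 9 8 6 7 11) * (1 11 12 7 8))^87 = (1 9)(6 8)(7 12) = [0, 9, 2, 3, 4, 5, 8, 12, 6, 1, 10, 11, 7]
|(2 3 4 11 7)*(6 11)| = |(2 3 4 6 11 7)| = 6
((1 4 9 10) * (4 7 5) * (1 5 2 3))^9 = (1 7 2 3)(4 9 10 5) = [0, 7, 3, 1, 9, 4, 6, 2, 8, 10, 5]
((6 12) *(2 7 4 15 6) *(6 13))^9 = (2 4 13 12 7 15 6) = [0, 1, 4, 3, 13, 5, 2, 15, 8, 9, 10, 11, 7, 12, 14, 6]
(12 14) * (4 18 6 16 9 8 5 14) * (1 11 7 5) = [0, 11, 2, 3, 18, 14, 16, 5, 1, 8, 10, 7, 4, 13, 12, 15, 9, 17, 6] = (1 11 7 5 14 12 4 18 6 16 9 8)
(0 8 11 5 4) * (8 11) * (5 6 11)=(0 5 4)(6 11)=[5, 1, 2, 3, 0, 4, 11, 7, 8, 9, 10, 6]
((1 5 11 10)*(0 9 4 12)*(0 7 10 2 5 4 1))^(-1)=[10, 9, 11, 3, 1, 2, 6, 12, 8, 0, 7, 5, 4]=(0 10 7 12 4 1 9)(2 11 5)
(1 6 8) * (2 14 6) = (1 2 14 6 8) = [0, 2, 14, 3, 4, 5, 8, 7, 1, 9, 10, 11, 12, 13, 6]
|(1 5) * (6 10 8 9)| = |(1 5)(6 10 8 9)| = 4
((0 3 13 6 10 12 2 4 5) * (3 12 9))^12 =[2, 1, 5, 6, 0, 12, 9, 7, 8, 13, 3, 11, 4, 10] =(0 2 5 12 4)(3 6 9 13 10)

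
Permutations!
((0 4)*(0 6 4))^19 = (4 6) = [0, 1, 2, 3, 6, 5, 4]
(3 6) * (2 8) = (2 8)(3 6) = [0, 1, 8, 6, 4, 5, 3, 7, 2]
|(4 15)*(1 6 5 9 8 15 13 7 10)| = 10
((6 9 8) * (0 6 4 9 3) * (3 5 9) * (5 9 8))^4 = (0 8 6 4 9 3 5) = [8, 1, 2, 5, 9, 0, 4, 7, 6, 3]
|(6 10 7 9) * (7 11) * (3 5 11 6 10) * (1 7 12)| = |(1 7 9 10 6 3 5 11 12)| = 9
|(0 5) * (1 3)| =|(0 5)(1 3)| =2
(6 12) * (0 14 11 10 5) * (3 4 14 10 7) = (0 10 5)(3 4 14 11 7)(6 12) = [10, 1, 2, 4, 14, 0, 12, 3, 8, 9, 5, 7, 6, 13, 11]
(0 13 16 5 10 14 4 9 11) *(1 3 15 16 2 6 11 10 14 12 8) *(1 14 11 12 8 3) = (0 13 2 6 12 3 15 16 5 11)(4 9 10 8 14) = [13, 1, 6, 15, 9, 11, 12, 7, 14, 10, 8, 0, 3, 2, 4, 16, 5]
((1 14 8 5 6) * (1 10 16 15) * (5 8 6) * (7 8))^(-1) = (1 15 16 10 6 14)(7 8) = [0, 15, 2, 3, 4, 5, 14, 8, 7, 9, 6, 11, 12, 13, 1, 16, 10]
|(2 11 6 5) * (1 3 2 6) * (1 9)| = 10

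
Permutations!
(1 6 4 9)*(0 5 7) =(0 5 7)(1 6 4 9) =[5, 6, 2, 3, 9, 7, 4, 0, 8, 1]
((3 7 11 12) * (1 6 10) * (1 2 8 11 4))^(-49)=(1 6 10 2 8 11 12 3 7 4)=[0, 6, 8, 7, 1, 5, 10, 4, 11, 9, 2, 12, 3]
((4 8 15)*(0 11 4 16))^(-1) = (0 16 15 8 4 11) = [16, 1, 2, 3, 11, 5, 6, 7, 4, 9, 10, 0, 12, 13, 14, 8, 15]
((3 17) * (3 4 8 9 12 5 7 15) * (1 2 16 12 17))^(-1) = (1 3 15 7 5 12 16 2)(4 17 9 8) = [0, 3, 1, 15, 17, 12, 6, 5, 4, 8, 10, 11, 16, 13, 14, 7, 2, 9]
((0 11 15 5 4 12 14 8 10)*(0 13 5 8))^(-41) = [14, 1, 2, 3, 5, 13, 6, 7, 15, 9, 8, 0, 4, 10, 12, 11] = (0 14 12 4 5 13 10 8 15 11)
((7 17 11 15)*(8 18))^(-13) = (7 15 11 17)(8 18) = [0, 1, 2, 3, 4, 5, 6, 15, 18, 9, 10, 17, 12, 13, 14, 11, 16, 7, 8]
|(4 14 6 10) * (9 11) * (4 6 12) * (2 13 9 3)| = |(2 13 9 11 3)(4 14 12)(6 10)| = 30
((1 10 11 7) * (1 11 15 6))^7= (1 6 15 10)(7 11)= [0, 6, 2, 3, 4, 5, 15, 11, 8, 9, 1, 7, 12, 13, 14, 10]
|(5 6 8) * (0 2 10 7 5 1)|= |(0 2 10 7 5 6 8 1)|= 8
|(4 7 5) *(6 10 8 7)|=6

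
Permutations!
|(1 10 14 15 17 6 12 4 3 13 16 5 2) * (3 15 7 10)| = 30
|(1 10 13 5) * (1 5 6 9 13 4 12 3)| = 15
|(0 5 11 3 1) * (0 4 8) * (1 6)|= 8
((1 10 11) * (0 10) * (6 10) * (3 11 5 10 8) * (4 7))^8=[8, 6, 2, 1, 4, 5, 3, 7, 11, 9, 10, 0]=(0 8 11)(1 6 3)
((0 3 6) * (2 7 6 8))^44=(0 8 7)(2 6 3)=[8, 1, 6, 2, 4, 5, 3, 0, 7]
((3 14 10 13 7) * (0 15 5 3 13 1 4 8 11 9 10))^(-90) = [0, 1, 2, 3, 4, 5, 6, 7, 8, 9, 10, 11, 12, 13, 14, 15] = (15)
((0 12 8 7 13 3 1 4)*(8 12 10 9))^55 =(0 10 9 8 7 13 3 1 4) =[10, 4, 2, 1, 0, 5, 6, 13, 7, 8, 9, 11, 12, 3]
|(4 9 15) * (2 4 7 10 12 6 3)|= 9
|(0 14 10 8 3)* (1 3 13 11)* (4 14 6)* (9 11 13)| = |(0 6 4 14 10 8 9 11 1 3)| = 10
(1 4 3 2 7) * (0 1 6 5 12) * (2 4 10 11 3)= (0 1 10 11 3 4 2 7 6 5 12)= [1, 10, 7, 4, 2, 12, 5, 6, 8, 9, 11, 3, 0]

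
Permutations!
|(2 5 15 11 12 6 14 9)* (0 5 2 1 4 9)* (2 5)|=|(0 2 5 15 11 12 6 14)(1 4 9)|=24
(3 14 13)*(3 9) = (3 14 13 9) = [0, 1, 2, 14, 4, 5, 6, 7, 8, 3, 10, 11, 12, 9, 13]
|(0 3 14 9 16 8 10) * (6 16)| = |(0 3 14 9 6 16 8 10)| = 8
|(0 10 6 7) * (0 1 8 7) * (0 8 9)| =|(0 10 6 8 7 1 9)| =7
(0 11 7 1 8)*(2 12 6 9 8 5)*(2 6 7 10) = [11, 5, 12, 3, 4, 6, 9, 1, 0, 8, 2, 10, 7] = (0 11 10 2 12 7 1 5 6 9 8)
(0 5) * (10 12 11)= (0 5)(10 12 11)= [5, 1, 2, 3, 4, 0, 6, 7, 8, 9, 12, 10, 11]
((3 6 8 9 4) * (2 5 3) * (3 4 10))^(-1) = [0, 1, 4, 10, 5, 2, 3, 7, 6, 8, 9] = (2 4 5)(3 10 9 8 6)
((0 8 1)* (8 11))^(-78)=(0 8)(1 11)=[8, 11, 2, 3, 4, 5, 6, 7, 0, 9, 10, 1]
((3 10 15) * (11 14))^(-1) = (3 15 10)(11 14) = [0, 1, 2, 15, 4, 5, 6, 7, 8, 9, 3, 14, 12, 13, 11, 10]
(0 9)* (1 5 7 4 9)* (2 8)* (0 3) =(0 1 5 7 4 9 3)(2 8) =[1, 5, 8, 0, 9, 7, 6, 4, 2, 3]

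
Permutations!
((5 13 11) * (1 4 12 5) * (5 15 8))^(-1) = (1 11 13 5 8 15 12 4) = [0, 11, 2, 3, 1, 8, 6, 7, 15, 9, 10, 13, 4, 5, 14, 12]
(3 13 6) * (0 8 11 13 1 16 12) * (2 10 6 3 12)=(0 8 11 13 3 1 16 2 10 6 12)=[8, 16, 10, 1, 4, 5, 12, 7, 11, 9, 6, 13, 0, 3, 14, 15, 2]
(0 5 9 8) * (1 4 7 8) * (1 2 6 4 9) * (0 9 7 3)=[5, 7, 6, 0, 3, 1, 4, 8, 9, 2]=(0 5 1 7 8 9 2 6 4 3)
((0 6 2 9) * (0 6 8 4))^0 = [0, 1, 2, 3, 4, 5, 6, 7, 8, 9] = (9)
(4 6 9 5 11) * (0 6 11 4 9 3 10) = (0 6 3 10)(4 11 9 5) = [6, 1, 2, 10, 11, 4, 3, 7, 8, 5, 0, 9]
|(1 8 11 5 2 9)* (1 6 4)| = |(1 8 11 5 2 9 6 4)| = 8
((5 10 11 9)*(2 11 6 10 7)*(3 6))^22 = (2 9 7 11 5)(3 6 10) = [0, 1, 9, 6, 4, 2, 10, 11, 8, 7, 3, 5]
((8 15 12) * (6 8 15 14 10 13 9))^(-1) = (6 9 13 10 14 8)(12 15) = [0, 1, 2, 3, 4, 5, 9, 7, 6, 13, 14, 11, 15, 10, 8, 12]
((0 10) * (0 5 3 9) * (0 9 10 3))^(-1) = (0 5 10 3) = [5, 1, 2, 0, 4, 10, 6, 7, 8, 9, 3]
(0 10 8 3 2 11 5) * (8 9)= [10, 1, 11, 2, 4, 0, 6, 7, 3, 8, 9, 5]= (0 10 9 8 3 2 11 5)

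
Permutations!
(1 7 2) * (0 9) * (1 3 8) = (0 9)(1 7 2 3 8) = [9, 7, 3, 8, 4, 5, 6, 2, 1, 0]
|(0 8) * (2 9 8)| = 4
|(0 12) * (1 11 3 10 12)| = 6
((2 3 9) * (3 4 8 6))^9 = [0, 1, 6, 4, 3, 5, 2, 7, 9, 8] = (2 6)(3 4)(8 9)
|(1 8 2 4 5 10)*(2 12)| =7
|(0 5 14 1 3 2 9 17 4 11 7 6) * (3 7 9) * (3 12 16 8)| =60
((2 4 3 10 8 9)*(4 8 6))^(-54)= (3 6)(4 10)= [0, 1, 2, 6, 10, 5, 3, 7, 8, 9, 4]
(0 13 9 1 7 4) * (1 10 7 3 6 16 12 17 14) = (0 13 9 10 7 4)(1 3 6 16 12 17 14) = [13, 3, 2, 6, 0, 5, 16, 4, 8, 10, 7, 11, 17, 9, 1, 15, 12, 14]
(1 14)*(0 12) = (0 12)(1 14) = [12, 14, 2, 3, 4, 5, 6, 7, 8, 9, 10, 11, 0, 13, 1]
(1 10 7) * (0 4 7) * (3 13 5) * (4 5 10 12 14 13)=(0 5 3 4 7 1 12 14 13 10)=[5, 12, 2, 4, 7, 3, 6, 1, 8, 9, 0, 11, 14, 10, 13]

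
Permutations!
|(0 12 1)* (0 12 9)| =|(0 9)(1 12)| =2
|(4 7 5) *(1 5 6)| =|(1 5 4 7 6)| =5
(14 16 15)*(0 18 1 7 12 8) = [18, 7, 2, 3, 4, 5, 6, 12, 0, 9, 10, 11, 8, 13, 16, 14, 15, 17, 1] = (0 18 1 7 12 8)(14 16 15)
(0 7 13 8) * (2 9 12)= (0 7 13 8)(2 9 12)= [7, 1, 9, 3, 4, 5, 6, 13, 0, 12, 10, 11, 2, 8]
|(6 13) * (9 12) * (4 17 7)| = 6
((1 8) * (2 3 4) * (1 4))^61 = (1 8 4 2 3) = [0, 8, 3, 1, 2, 5, 6, 7, 4]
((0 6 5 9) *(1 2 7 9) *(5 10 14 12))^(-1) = (0 9 7 2 1 5 12 14 10 6) = [9, 5, 1, 3, 4, 12, 0, 2, 8, 7, 6, 11, 14, 13, 10]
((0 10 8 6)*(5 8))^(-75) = (10) = [0, 1, 2, 3, 4, 5, 6, 7, 8, 9, 10]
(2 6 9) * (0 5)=(0 5)(2 6 9)=[5, 1, 6, 3, 4, 0, 9, 7, 8, 2]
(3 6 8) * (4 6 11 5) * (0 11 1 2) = [11, 2, 0, 1, 6, 4, 8, 7, 3, 9, 10, 5] = (0 11 5 4 6 8 3 1 2)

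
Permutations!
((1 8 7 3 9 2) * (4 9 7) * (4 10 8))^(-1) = [0, 2, 9, 7, 1, 5, 6, 3, 10, 4, 8] = (1 2 9 4)(3 7)(8 10)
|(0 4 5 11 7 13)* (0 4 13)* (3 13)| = |(0 3 13 4 5 11 7)| = 7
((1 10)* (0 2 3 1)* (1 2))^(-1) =(0 10 1)(2 3) =[10, 0, 3, 2, 4, 5, 6, 7, 8, 9, 1]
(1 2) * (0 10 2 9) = (0 10 2 1 9) = [10, 9, 1, 3, 4, 5, 6, 7, 8, 0, 2]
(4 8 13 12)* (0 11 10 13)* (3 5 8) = (0 11 10 13 12 4 3 5 8) = [11, 1, 2, 5, 3, 8, 6, 7, 0, 9, 13, 10, 4, 12]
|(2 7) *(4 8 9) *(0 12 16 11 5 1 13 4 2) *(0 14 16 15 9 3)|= 15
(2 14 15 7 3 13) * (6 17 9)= (2 14 15 7 3 13)(6 17 9)= [0, 1, 14, 13, 4, 5, 17, 3, 8, 6, 10, 11, 12, 2, 15, 7, 16, 9]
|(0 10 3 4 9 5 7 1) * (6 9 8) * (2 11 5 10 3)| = 12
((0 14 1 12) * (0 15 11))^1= [14, 12, 2, 3, 4, 5, 6, 7, 8, 9, 10, 0, 15, 13, 1, 11]= (0 14 1 12 15 11)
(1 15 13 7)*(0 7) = (0 7 1 15 13) = [7, 15, 2, 3, 4, 5, 6, 1, 8, 9, 10, 11, 12, 0, 14, 13]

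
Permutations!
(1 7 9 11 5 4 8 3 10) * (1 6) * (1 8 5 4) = (1 7 9 11 4 5)(3 10 6 8) = [0, 7, 2, 10, 5, 1, 8, 9, 3, 11, 6, 4]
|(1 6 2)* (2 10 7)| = 5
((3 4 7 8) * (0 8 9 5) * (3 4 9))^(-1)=[5, 1, 2, 7, 8, 9, 6, 4, 0, 3]=(0 5 9 3 7 4 8)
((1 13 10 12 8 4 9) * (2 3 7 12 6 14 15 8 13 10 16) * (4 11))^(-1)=[0, 9, 16, 2, 11, 5, 10, 3, 15, 4, 1, 8, 7, 12, 6, 14, 13]=(1 9 4 11 8 15 14 6 10)(2 16 13 12 7 3)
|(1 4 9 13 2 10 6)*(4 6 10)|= 4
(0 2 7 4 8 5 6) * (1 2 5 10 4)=(0 5 6)(1 2 7)(4 8 10)=[5, 2, 7, 3, 8, 6, 0, 1, 10, 9, 4]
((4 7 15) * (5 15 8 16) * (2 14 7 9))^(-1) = (2 9 4 15 5 16 8 7 14) = [0, 1, 9, 3, 15, 16, 6, 14, 7, 4, 10, 11, 12, 13, 2, 5, 8]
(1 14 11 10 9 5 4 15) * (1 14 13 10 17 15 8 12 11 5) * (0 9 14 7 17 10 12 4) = (0 9 1 13 12 11 10 14 5)(4 8)(7 17 15) = [9, 13, 2, 3, 8, 0, 6, 17, 4, 1, 14, 10, 11, 12, 5, 7, 16, 15]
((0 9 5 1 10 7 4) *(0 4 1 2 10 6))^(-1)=(0 6 1 7 10 2 5 9)=[6, 7, 5, 3, 4, 9, 1, 10, 8, 0, 2]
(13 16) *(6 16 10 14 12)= (6 16 13 10 14 12)= [0, 1, 2, 3, 4, 5, 16, 7, 8, 9, 14, 11, 6, 10, 12, 15, 13]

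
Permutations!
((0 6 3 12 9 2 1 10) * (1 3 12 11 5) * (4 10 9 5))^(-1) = (0 10 4 11 3 2 9 1 5 12 6) = [10, 5, 9, 2, 11, 12, 0, 7, 8, 1, 4, 3, 6]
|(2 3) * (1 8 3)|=|(1 8 3 2)|=4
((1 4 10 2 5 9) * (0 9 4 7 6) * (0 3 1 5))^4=(0 10 5)(2 4 9)=[10, 1, 4, 3, 9, 0, 6, 7, 8, 2, 5]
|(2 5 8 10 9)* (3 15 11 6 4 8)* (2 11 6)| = |(2 5 3 15 6 4 8 10 9 11)| = 10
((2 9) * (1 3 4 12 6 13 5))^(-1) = (1 5 13 6 12 4 3)(2 9) = [0, 5, 9, 1, 3, 13, 12, 7, 8, 2, 10, 11, 4, 6]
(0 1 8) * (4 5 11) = (0 1 8)(4 5 11) = [1, 8, 2, 3, 5, 11, 6, 7, 0, 9, 10, 4]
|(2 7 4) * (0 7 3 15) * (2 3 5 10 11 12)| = 5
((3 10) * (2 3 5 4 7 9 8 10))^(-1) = (2 3)(4 5 10 8 9 7) = [0, 1, 3, 2, 5, 10, 6, 4, 9, 7, 8]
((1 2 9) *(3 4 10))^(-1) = (1 9 2)(3 10 4) = [0, 9, 1, 10, 3, 5, 6, 7, 8, 2, 4]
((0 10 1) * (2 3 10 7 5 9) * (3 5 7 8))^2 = (0 3 1 8 10)(2 9 5) = [3, 8, 9, 1, 4, 2, 6, 7, 10, 5, 0]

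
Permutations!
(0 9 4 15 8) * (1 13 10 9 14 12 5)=(0 14 12 5 1 13 10 9 4 15 8)=[14, 13, 2, 3, 15, 1, 6, 7, 0, 4, 9, 11, 5, 10, 12, 8]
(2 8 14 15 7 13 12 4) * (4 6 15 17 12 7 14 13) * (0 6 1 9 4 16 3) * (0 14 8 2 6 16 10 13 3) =(0 16)(1 9 4 6 15 8 3 14 17 12)(7 10 13) =[16, 9, 2, 14, 6, 5, 15, 10, 3, 4, 13, 11, 1, 7, 17, 8, 0, 12]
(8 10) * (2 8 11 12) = (2 8 10 11 12) = [0, 1, 8, 3, 4, 5, 6, 7, 10, 9, 11, 12, 2]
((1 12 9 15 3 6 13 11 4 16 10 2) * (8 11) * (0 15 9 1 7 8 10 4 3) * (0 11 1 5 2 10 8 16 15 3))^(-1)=(0 11 15 4 16 7 2 5 12 1 8 13 6 3)=[11, 8, 5, 0, 16, 12, 3, 2, 13, 9, 10, 15, 1, 6, 14, 4, 7]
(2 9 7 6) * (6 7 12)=(2 9 12 6)=[0, 1, 9, 3, 4, 5, 2, 7, 8, 12, 10, 11, 6]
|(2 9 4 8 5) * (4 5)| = |(2 9 5)(4 8)| = 6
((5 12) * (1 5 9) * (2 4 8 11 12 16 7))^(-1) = (1 9 12 11 8 4 2 7 16 5) = [0, 9, 7, 3, 2, 1, 6, 16, 4, 12, 10, 8, 11, 13, 14, 15, 5]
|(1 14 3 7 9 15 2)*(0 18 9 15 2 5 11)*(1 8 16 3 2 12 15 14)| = |(0 18 9 12 15 5 11)(2 8 16 3 7 14)| = 42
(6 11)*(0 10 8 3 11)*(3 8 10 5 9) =(0 5 9 3 11 6) =[5, 1, 2, 11, 4, 9, 0, 7, 8, 3, 10, 6]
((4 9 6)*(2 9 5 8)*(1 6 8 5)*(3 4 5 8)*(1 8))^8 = (1 5 6)(2 4 9 8 3) = [0, 5, 4, 2, 9, 6, 1, 7, 3, 8]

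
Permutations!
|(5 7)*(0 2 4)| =6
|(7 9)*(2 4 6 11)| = |(2 4 6 11)(7 9)| = 4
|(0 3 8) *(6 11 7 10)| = |(0 3 8)(6 11 7 10)| = 12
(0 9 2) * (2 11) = (0 9 11 2) = [9, 1, 0, 3, 4, 5, 6, 7, 8, 11, 10, 2]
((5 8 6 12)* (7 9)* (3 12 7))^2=(3 5 6 9 12 8 7)=[0, 1, 2, 5, 4, 6, 9, 3, 7, 12, 10, 11, 8]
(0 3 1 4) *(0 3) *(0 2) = (0 2)(1 4 3) = [2, 4, 0, 1, 3]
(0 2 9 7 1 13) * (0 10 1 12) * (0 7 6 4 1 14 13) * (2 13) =(0 13 10 14 2 9 6 4 1)(7 12) =[13, 0, 9, 3, 1, 5, 4, 12, 8, 6, 14, 11, 7, 10, 2]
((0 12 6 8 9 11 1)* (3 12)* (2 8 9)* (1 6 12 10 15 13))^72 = (15) = [0, 1, 2, 3, 4, 5, 6, 7, 8, 9, 10, 11, 12, 13, 14, 15]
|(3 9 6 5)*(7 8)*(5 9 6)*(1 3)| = 10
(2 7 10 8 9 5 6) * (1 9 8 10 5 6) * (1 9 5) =(10)(1 5 9 6 2 7) =[0, 5, 7, 3, 4, 9, 2, 1, 8, 6, 10]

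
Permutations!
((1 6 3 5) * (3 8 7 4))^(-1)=(1 5 3 4 7 8 6)=[0, 5, 2, 4, 7, 3, 1, 8, 6]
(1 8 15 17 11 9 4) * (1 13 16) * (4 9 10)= [0, 8, 2, 3, 13, 5, 6, 7, 15, 9, 4, 10, 12, 16, 14, 17, 1, 11]= (1 8 15 17 11 10 4 13 16)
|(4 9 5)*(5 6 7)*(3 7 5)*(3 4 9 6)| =6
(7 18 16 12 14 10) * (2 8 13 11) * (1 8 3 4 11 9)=[0, 8, 3, 4, 11, 5, 6, 18, 13, 1, 7, 2, 14, 9, 10, 15, 12, 17, 16]=(1 8 13 9)(2 3 4 11)(7 18 16 12 14 10)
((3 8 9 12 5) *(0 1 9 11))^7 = (0 11 8 3 5 12 9 1) = [11, 0, 2, 5, 4, 12, 6, 7, 3, 1, 10, 8, 9]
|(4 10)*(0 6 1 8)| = 4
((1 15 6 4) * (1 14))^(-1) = (1 14 4 6 15) = [0, 14, 2, 3, 6, 5, 15, 7, 8, 9, 10, 11, 12, 13, 4, 1]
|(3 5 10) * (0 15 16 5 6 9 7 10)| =20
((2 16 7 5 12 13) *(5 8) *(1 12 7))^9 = (1 16 2 13 12) = [0, 16, 13, 3, 4, 5, 6, 7, 8, 9, 10, 11, 1, 12, 14, 15, 2]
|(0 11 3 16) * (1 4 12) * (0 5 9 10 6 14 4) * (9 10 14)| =12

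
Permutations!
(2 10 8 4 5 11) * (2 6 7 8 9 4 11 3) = (2 10 9 4 5 3)(6 7 8 11) = [0, 1, 10, 2, 5, 3, 7, 8, 11, 4, 9, 6]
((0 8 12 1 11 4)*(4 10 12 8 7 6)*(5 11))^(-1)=(0 4 6 7)(1 12 10 11 5)=[4, 12, 2, 3, 6, 1, 7, 0, 8, 9, 11, 5, 10]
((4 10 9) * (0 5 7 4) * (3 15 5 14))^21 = [15, 1, 2, 7, 0, 10, 6, 9, 8, 3, 14, 11, 12, 13, 5, 4] = (0 15 4)(3 7 9)(5 10 14)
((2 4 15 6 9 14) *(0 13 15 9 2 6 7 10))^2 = (0 15 10 13 7)(2 9 6 4 14) = [15, 1, 9, 3, 14, 5, 4, 0, 8, 6, 13, 11, 12, 7, 2, 10]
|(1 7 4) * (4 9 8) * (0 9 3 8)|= |(0 9)(1 7 3 8 4)|= 10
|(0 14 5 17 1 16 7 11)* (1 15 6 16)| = 9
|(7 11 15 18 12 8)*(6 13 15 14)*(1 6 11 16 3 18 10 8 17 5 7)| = |(1 6 13 15 10 8)(3 18 12 17 5 7 16)(11 14)| = 42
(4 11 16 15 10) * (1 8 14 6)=(1 8 14 6)(4 11 16 15 10)=[0, 8, 2, 3, 11, 5, 1, 7, 14, 9, 4, 16, 12, 13, 6, 10, 15]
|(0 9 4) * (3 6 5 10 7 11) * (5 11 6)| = |(0 9 4)(3 5 10 7 6 11)| = 6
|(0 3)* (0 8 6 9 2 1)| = |(0 3 8 6 9 2 1)| = 7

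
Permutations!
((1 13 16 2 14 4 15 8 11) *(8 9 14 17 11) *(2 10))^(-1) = (1 11 17 2 10 16 13)(4 14 9 15) = [0, 11, 10, 3, 14, 5, 6, 7, 8, 15, 16, 17, 12, 1, 9, 4, 13, 2]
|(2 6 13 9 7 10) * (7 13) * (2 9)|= 6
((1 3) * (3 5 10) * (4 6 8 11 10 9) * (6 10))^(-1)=(1 3 10 4 9 5)(6 11 8)=[0, 3, 2, 10, 9, 1, 11, 7, 6, 5, 4, 8]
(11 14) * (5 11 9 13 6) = (5 11 14 9 13 6) = [0, 1, 2, 3, 4, 11, 5, 7, 8, 13, 10, 14, 12, 6, 9]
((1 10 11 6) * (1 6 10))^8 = (11) = [0, 1, 2, 3, 4, 5, 6, 7, 8, 9, 10, 11]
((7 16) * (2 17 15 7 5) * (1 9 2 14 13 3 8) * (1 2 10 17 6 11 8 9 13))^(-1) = (1 14 5 16 7 15 17 10 9 3 13)(2 8 11 6) = [0, 14, 8, 13, 4, 16, 2, 15, 11, 3, 9, 6, 12, 1, 5, 17, 7, 10]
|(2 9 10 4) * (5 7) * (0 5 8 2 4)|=|(0 5 7 8 2 9 10)|=7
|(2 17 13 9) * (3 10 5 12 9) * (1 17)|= |(1 17 13 3 10 5 12 9 2)|= 9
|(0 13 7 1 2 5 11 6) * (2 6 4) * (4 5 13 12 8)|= |(0 12 8 4 2 13 7 1 6)(5 11)|= 18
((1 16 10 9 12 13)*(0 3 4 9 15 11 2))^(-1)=(0 2 11 15 10 16 1 13 12 9 4 3)=[2, 13, 11, 0, 3, 5, 6, 7, 8, 4, 16, 15, 9, 12, 14, 10, 1]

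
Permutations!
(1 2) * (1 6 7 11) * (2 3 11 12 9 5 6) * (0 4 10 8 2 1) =(0 4 10 8 2 1 3 11)(5 6 7 12 9) =[4, 3, 1, 11, 10, 6, 7, 12, 2, 5, 8, 0, 9]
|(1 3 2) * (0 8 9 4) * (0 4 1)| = |(0 8 9 1 3 2)| = 6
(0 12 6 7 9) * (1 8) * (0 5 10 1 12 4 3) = (0 4 3)(1 8 12 6 7 9 5 10) = [4, 8, 2, 0, 3, 10, 7, 9, 12, 5, 1, 11, 6]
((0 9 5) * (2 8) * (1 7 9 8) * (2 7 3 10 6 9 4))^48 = (0 2 6 8 1 9 7 3 5 4 10) = [2, 9, 6, 5, 10, 4, 8, 3, 1, 7, 0]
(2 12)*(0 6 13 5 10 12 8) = (0 6 13 5 10 12 2 8) = [6, 1, 8, 3, 4, 10, 13, 7, 0, 9, 12, 11, 2, 5]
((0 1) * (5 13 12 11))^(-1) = [1, 0, 2, 3, 4, 11, 6, 7, 8, 9, 10, 12, 13, 5] = (0 1)(5 11 12 13)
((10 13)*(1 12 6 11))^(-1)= (1 11 6 12)(10 13)= [0, 11, 2, 3, 4, 5, 12, 7, 8, 9, 13, 6, 1, 10]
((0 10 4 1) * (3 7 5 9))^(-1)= (0 1 4 10)(3 9 5 7)= [1, 4, 2, 9, 10, 7, 6, 3, 8, 5, 0]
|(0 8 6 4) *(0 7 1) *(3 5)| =|(0 8 6 4 7 1)(3 5)| =6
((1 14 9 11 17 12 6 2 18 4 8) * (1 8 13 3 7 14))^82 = [0, 1, 12, 4, 2, 5, 17, 13, 8, 7, 10, 14, 11, 18, 3, 15, 16, 9, 6] = (2 12 11 14 3 4)(6 17 9 7 13 18)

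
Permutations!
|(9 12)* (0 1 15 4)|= 4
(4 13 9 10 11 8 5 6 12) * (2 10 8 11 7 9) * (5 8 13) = (2 10 7 9 13)(4 5 6 12) = [0, 1, 10, 3, 5, 6, 12, 9, 8, 13, 7, 11, 4, 2]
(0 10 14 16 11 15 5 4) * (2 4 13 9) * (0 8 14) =(0 10)(2 4 8 14 16 11 15 5 13 9) =[10, 1, 4, 3, 8, 13, 6, 7, 14, 2, 0, 15, 12, 9, 16, 5, 11]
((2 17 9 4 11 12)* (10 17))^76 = (2 12 11 4 9 17 10) = [0, 1, 12, 3, 9, 5, 6, 7, 8, 17, 2, 4, 11, 13, 14, 15, 16, 10]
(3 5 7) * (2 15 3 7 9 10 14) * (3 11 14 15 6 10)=[0, 1, 6, 5, 4, 9, 10, 7, 8, 3, 15, 14, 12, 13, 2, 11]=(2 6 10 15 11 14)(3 5 9)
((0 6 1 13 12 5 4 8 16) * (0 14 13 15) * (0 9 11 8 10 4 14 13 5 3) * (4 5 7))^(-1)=(0 3 12 13 16 8 11 9 15 1 6)(4 7 14 5 10)=[3, 6, 2, 12, 7, 10, 0, 14, 11, 15, 4, 9, 13, 16, 5, 1, 8]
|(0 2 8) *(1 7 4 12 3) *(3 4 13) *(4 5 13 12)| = |(0 2 8)(1 7 12 5 13 3)| = 6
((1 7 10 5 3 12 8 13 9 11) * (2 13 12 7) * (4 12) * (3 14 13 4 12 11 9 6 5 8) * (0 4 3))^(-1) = (0 12 8 10 7 3 2 1 11 4)(5 6 13 14) = [12, 11, 1, 2, 0, 6, 13, 3, 10, 9, 7, 4, 8, 14, 5]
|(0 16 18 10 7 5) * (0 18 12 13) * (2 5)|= 20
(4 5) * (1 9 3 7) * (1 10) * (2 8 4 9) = [0, 2, 8, 7, 5, 9, 6, 10, 4, 3, 1] = (1 2 8 4 5 9 3 7 10)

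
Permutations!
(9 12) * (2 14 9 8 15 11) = (2 14 9 12 8 15 11) = [0, 1, 14, 3, 4, 5, 6, 7, 15, 12, 10, 2, 8, 13, 9, 11]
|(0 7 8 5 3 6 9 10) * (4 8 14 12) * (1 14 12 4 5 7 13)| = 13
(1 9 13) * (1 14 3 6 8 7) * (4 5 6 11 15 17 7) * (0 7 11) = [7, 9, 2, 0, 5, 6, 8, 1, 4, 13, 10, 15, 12, 14, 3, 17, 16, 11] = (0 7 1 9 13 14 3)(4 5 6 8)(11 15 17)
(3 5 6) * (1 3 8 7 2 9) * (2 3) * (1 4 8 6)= [0, 2, 9, 5, 8, 1, 6, 3, 7, 4]= (1 2 9 4 8 7 3 5)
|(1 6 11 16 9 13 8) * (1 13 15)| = 6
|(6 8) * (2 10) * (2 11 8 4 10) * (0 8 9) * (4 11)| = |(0 8 6 11 9)(4 10)| = 10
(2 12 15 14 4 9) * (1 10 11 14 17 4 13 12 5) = (1 10 11 14 13 12 15 17 4 9 2 5) = [0, 10, 5, 3, 9, 1, 6, 7, 8, 2, 11, 14, 15, 12, 13, 17, 16, 4]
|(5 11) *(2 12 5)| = 4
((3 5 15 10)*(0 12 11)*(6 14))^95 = [11, 1, 2, 10, 4, 3, 14, 7, 8, 9, 15, 12, 0, 13, 6, 5] = (0 11 12)(3 10 15 5)(6 14)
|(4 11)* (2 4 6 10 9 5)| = |(2 4 11 6 10 9 5)| = 7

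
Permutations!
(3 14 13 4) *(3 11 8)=[0, 1, 2, 14, 11, 5, 6, 7, 3, 9, 10, 8, 12, 4, 13]=(3 14 13 4 11 8)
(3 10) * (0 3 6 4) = (0 3 10 6 4) = [3, 1, 2, 10, 0, 5, 4, 7, 8, 9, 6]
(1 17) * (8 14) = (1 17)(8 14) = [0, 17, 2, 3, 4, 5, 6, 7, 14, 9, 10, 11, 12, 13, 8, 15, 16, 1]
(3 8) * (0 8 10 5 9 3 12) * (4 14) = (0 8 12)(3 10 5 9)(4 14) = [8, 1, 2, 10, 14, 9, 6, 7, 12, 3, 5, 11, 0, 13, 4]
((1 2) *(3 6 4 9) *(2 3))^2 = (1 6 9)(2 3 4) = [0, 6, 3, 4, 2, 5, 9, 7, 8, 1]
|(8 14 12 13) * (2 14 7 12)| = |(2 14)(7 12 13 8)| = 4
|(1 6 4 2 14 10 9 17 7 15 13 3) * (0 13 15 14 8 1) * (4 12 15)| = 105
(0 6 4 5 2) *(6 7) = (0 7 6 4 5 2) = [7, 1, 0, 3, 5, 2, 4, 6]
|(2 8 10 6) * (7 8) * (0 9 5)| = |(0 9 5)(2 7 8 10 6)| = 15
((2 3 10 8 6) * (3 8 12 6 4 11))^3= (2 11 12 8 3 6 4 10)= [0, 1, 11, 6, 10, 5, 4, 7, 3, 9, 2, 12, 8]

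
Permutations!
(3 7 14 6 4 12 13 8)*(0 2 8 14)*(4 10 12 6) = (0 2 8 3 7)(4 6 10 12 13 14) = [2, 1, 8, 7, 6, 5, 10, 0, 3, 9, 12, 11, 13, 14, 4]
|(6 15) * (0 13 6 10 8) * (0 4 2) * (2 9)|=|(0 13 6 15 10 8 4 9 2)|=9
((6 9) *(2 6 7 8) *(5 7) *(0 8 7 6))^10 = (0 8 2)(5 6 9) = [8, 1, 0, 3, 4, 6, 9, 7, 2, 5]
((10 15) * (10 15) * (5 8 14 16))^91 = (5 16 14 8) = [0, 1, 2, 3, 4, 16, 6, 7, 5, 9, 10, 11, 12, 13, 8, 15, 14]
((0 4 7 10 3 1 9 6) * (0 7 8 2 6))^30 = (10) = [0, 1, 2, 3, 4, 5, 6, 7, 8, 9, 10]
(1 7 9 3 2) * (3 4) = [0, 7, 1, 2, 3, 5, 6, 9, 8, 4] = (1 7 9 4 3 2)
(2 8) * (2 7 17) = [0, 1, 8, 3, 4, 5, 6, 17, 7, 9, 10, 11, 12, 13, 14, 15, 16, 2] = (2 8 7 17)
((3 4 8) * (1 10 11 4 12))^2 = (1 11 8 12 10 4 3) = [0, 11, 2, 1, 3, 5, 6, 7, 12, 9, 4, 8, 10]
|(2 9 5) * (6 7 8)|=|(2 9 5)(6 7 8)|=3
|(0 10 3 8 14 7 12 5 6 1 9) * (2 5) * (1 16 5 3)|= 12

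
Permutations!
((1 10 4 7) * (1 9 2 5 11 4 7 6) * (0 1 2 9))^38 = (0 10)(1 7)(2 4 5 6 11) = [10, 7, 4, 3, 5, 6, 11, 1, 8, 9, 0, 2]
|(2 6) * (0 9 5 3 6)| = 6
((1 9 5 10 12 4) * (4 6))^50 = (1 9 5 10 12 6 4) = [0, 9, 2, 3, 1, 10, 4, 7, 8, 5, 12, 11, 6]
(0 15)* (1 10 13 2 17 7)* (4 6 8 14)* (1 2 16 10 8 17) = (0 15)(1 8 14 4 6 17 7 2)(10 13 16) = [15, 8, 1, 3, 6, 5, 17, 2, 14, 9, 13, 11, 12, 16, 4, 0, 10, 7]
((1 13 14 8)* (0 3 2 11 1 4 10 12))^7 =(0 8 11 12 14 2 10 13 3 4 1) =[8, 0, 10, 4, 1, 5, 6, 7, 11, 9, 13, 12, 14, 3, 2]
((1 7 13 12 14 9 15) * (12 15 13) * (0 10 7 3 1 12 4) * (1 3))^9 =(0 10 7 4)(9 14 12 15 13) =[10, 1, 2, 3, 0, 5, 6, 4, 8, 14, 7, 11, 15, 9, 12, 13]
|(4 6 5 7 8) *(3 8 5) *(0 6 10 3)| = |(0 6)(3 8 4 10)(5 7)| = 4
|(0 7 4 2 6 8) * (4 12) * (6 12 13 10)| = |(0 7 13 10 6 8)(2 12 4)| = 6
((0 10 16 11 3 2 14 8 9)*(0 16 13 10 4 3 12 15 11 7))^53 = [7, 1, 3, 4, 0, 5, 6, 16, 14, 8, 13, 15, 11, 10, 2, 12, 9] = (0 7 16 9 8 14 2 3 4)(10 13)(11 15 12)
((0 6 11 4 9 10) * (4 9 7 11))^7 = (11) = [0, 1, 2, 3, 4, 5, 6, 7, 8, 9, 10, 11]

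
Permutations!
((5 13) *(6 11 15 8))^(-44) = (15) = [0, 1, 2, 3, 4, 5, 6, 7, 8, 9, 10, 11, 12, 13, 14, 15]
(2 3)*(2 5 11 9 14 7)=[0, 1, 3, 5, 4, 11, 6, 2, 8, 14, 10, 9, 12, 13, 7]=(2 3 5 11 9 14 7)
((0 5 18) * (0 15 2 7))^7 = [5, 1, 7, 3, 4, 18, 6, 0, 8, 9, 10, 11, 12, 13, 14, 2, 16, 17, 15] = (0 5 18 15 2 7)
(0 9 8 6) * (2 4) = [9, 1, 4, 3, 2, 5, 0, 7, 6, 8] = (0 9 8 6)(2 4)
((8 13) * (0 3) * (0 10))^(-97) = (0 10 3)(8 13) = [10, 1, 2, 0, 4, 5, 6, 7, 13, 9, 3, 11, 12, 8]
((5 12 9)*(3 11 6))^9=(12)=[0, 1, 2, 3, 4, 5, 6, 7, 8, 9, 10, 11, 12]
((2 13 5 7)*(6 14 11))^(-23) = (2 13 5 7)(6 14 11) = [0, 1, 13, 3, 4, 7, 14, 2, 8, 9, 10, 6, 12, 5, 11]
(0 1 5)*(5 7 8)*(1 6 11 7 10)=(0 6 11 7 8 5)(1 10)=[6, 10, 2, 3, 4, 0, 11, 8, 5, 9, 1, 7]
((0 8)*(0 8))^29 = (8) = [0, 1, 2, 3, 4, 5, 6, 7, 8]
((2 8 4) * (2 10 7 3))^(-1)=(2 3 7 10 4 8)=[0, 1, 3, 7, 8, 5, 6, 10, 2, 9, 4]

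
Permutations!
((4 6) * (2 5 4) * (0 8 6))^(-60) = (8) = [0, 1, 2, 3, 4, 5, 6, 7, 8]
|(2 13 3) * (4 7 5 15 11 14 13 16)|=|(2 16 4 7 5 15 11 14 13 3)|=10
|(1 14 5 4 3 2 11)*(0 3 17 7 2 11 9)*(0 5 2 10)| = |(0 3 11 1 14 2 9 5 4 17 7 10)| = 12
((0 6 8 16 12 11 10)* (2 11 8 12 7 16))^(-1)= (0 10 11 2 8 12 6)(7 16)= [10, 1, 8, 3, 4, 5, 0, 16, 12, 9, 11, 2, 6, 13, 14, 15, 7]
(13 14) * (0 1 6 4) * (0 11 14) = [1, 6, 2, 3, 11, 5, 4, 7, 8, 9, 10, 14, 12, 0, 13] = (0 1 6 4 11 14 13)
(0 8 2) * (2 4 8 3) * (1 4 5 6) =(0 3 2)(1 4 8 5 6) =[3, 4, 0, 2, 8, 6, 1, 7, 5]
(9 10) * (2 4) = (2 4)(9 10) = [0, 1, 4, 3, 2, 5, 6, 7, 8, 10, 9]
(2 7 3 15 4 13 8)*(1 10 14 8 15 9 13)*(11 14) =(1 10 11 14 8 2 7 3 9 13 15 4) =[0, 10, 7, 9, 1, 5, 6, 3, 2, 13, 11, 14, 12, 15, 8, 4]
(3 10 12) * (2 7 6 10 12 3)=(2 7 6 10 3 12)=[0, 1, 7, 12, 4, 5, 10, 6, 8, 9, 3, 11, 2]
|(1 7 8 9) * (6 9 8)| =4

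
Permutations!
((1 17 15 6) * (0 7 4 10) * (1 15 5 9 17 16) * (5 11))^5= (0 7 4 10)(1 16)(5 9 17 11)(6 15)= [7, 16, 2, 3, 10, 9, 15, 4, 8, 17, 0, 5, 12, 13, 14, 6, 1, 11]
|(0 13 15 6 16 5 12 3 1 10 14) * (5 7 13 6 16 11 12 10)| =|(0 6 11 12 3 1 5 10 14)(7 13 15 16)| =36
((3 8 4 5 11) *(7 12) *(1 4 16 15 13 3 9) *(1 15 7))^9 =(1 16 13 11)(3 9 4 7)(5 12 8 15) =[0, 16, 2, 9, 7, 12, 6, 3, 15, 4, 10, 1, 8, 11, 14, 5, 13]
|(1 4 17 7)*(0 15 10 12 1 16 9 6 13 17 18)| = 42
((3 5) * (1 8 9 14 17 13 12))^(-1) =(1 12 13 17 14 9 8)(3 5) =[0, 12, 2, 5, 4, 3, 6, 7, 1, 8, 10, 11, 13, 17, 9, 15, 16, 14]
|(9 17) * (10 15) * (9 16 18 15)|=|(9 17 16 18 15 10)|=6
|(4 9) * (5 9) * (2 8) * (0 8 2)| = 6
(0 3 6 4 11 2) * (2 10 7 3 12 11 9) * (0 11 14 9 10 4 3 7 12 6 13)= (0 6 3 13)(2 11 4 10 12 14 9)= [6, 1, 11, 13, 10, 5, 3, 7, 8, 2, 12, 4, 14, 0, 9]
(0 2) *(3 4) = (0 2)(3 4) = [2, 1, 0, 4, 3]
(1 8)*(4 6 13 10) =(1 8)(4 6 13 10) =[0, 8, 2, 3, 6, 5, 13, 7, 1, 9, 4, 11, 12, 10]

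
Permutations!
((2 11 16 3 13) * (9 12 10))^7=(2 16 13 11 3)(9 12 10)=[0, 1, 16, 2, 4, 5, 6, 7, 8, 12, 9, 3, 10, 11, 14, 15, 13]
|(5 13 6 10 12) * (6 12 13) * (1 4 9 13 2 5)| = |(1 4 9 13 12)(2 5 6 10)| = 20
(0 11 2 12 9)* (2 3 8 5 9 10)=(0 11 3 8 5 9)(2 12 10)=[11, 1, 12, 8, 4, 9, 6, 7, 5, 0, 2, 3, 10]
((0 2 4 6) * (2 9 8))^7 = (0 9 8 2 4 6) = [9, 1, 4, 3, 6, 5, 0, 7, 2, 8]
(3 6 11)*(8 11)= (3 6 8 11)= [0, 1, 2, 6, 4, 5, 8, 7, 11, 9, 10, 3]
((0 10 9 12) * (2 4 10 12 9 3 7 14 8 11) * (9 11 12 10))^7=(14)(2 11 9 4)=[0, 1, 11, 3, 2, 5, 6, 7, 8, 4, 10, 9, 12, 13, 14]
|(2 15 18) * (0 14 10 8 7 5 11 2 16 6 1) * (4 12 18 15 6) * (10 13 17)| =12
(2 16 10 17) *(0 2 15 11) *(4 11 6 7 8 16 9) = (0 2 9 4 11)(6 7 8 16 10 17 15) = [2, 1, 9, 3, 11, 5, 7, 8, 16, 4, 17, 0, 12, 13, 14, 6, 10, 15]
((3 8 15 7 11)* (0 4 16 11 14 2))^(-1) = (0 2 14 7 15 8 3 11 16 4) = [2, 1, 14, 11, 0, 5, 6, 15, 3, 9, 10, 16, 12, 13, 7, 8, 4]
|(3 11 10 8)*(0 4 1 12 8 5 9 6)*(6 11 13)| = 8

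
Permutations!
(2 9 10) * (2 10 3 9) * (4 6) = (10)(3 9)(4 6) = [0, 1, 2, 9, 6, 5, 4, 7, 8, 3, 10]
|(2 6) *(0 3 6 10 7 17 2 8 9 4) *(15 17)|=|(0 3 6 8 9 4)(2 10 7 15 17)|=30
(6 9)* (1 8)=(1 8)(6 9)=[0, 8, 2, 3, 4, 5, 9, 7, 1, 6]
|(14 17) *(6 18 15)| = 6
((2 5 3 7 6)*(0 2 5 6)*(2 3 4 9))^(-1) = (0 7 3)(2 9 4 5 6) = [7, 1, 9, 0, 5, 6, 2, 3, 8, 4]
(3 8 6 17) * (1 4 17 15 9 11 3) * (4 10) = [0, 10, 2, 8, 17, 5, 15, 7, 6, 11, 4, 3, 12, 13, 14, 9, 16, 1] = (1 10 4 17)(3 8 6 15 9 11)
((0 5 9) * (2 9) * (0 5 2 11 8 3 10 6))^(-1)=(0 6 10 3 8 11 5 9 2)=[6, 1, 0, 8, 4, 9, 10, 7, 11, 2, 3, 5]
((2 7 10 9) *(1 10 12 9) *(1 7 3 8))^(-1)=(1 8 3 2 9 12 7 10)=[0, 8, 9, 2, 4, 5, 6, 10, 3, 12, 1, 11, 7]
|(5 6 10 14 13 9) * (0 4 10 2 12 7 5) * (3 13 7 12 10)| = 30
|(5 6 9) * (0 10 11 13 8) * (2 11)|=|(0 10 2 11 13 8)(5 6 9)|=6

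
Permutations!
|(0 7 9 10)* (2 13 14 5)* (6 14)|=|(0 7 9 10)(2 13 6 14 5)|=20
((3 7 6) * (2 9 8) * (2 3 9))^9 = (3 8 9 6 7) = [0, 1, 2, 8, 4, 5, 7, 3, 9, 6]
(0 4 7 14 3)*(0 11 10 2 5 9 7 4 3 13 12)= (0 3 11 10 2 5 9 7 14 13 12)= [3, 1, 5, 11, 4, 9, 6, 14, 8, 7, 2, 10, 0, 12, 13]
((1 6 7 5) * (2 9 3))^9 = (9)(1 6 7 5) = [0, 6, 2, 3, 4, 1, 7, 5, 8, 9]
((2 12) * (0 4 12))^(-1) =(0 2 12 4) =[2, 1, 12, 3, 0, 5, 6, 7, 8, 9, 10, 11, 4]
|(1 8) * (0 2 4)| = 6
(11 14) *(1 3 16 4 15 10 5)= (1 3 16 4 15 10 5)(11 14)= [0, 3, 2, 16, 15, 1, 6, 7, 8, 9, 5, 14, 12, 13, 11, 10, 4]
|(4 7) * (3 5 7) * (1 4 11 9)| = 7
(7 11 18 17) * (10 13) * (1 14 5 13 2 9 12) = (1 14 5 13 10 2 9 12)(7 11 18 17) = [0, 14, 9, 3, 4, 13, 6, 11, 8, 12, 2, 18, 1, 10, 5, 15, 16, 7, 17]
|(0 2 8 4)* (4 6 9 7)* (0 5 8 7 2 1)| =14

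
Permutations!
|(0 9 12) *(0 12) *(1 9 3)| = |(12)(0 3 1 9)| = 4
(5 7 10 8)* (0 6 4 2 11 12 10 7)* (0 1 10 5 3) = (0 6 4 2 11 12 5 1 10 8 3) = [6, 10, 11, 0, 2, 1, 4, 7, 3, 9, 8, 12, 5]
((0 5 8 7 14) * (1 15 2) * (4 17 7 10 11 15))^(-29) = (0 1 8 17 11 14 2 5 4 10 7 15) = [1, 8, 5, 3, 10, 4, 6, 15, 17, 9, 7, 14, 12, 13, 2, 0, 16, 11]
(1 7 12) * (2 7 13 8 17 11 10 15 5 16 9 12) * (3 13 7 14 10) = (1 7 2 14 10 15 5 16 9 12)(3 13 8 17 11) = [0, 7, 14, 13, 4, 16, 6, 2, 17, 12, 15, 3, 1, 8, 10, 5, 9, 11]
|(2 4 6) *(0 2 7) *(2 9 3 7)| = |(0 9 3 7)(2 4 6)| = 12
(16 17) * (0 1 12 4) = (0 1 12 4)(16 17) = [1, 12, 2, 3, 0, 5, 6, 7, 8, 9, 10, 11, 4, 13, 14, 15, 17, 16]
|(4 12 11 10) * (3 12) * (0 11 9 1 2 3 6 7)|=30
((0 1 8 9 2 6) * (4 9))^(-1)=(0 6 2 9 4 8 1)=[6, 0, 9, 3, 8, 5, 2, 7, 1, 4]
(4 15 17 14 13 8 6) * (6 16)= (4 15 17 14 13 8 16 6)= [0, 1, 2, 3, 15, 5, 4, 7, 16, 9, 10, 11, 12, 8, 13, 17, 6, 14]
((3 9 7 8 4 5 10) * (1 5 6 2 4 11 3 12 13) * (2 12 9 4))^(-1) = (1 13 12 6 4 3 11 8 7 9 10 5) = [0, 13, 2, 11, 3, 1, 4, 9, 7, 10, 5, 8, 6, 12]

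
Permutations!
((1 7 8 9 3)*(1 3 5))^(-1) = (1 5 9 8 7) = [0, 5, 2, 3, 4, 9, 6, 1, 7, 8]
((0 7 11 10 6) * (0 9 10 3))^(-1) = (0 3 11 7)(6 10 9) = [3, 1, 2, 11, 4, 5, 10, 0, 8, 6, 9, 7]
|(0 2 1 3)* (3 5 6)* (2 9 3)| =12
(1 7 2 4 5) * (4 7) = (1 4 5)(2 7) = [0, 4, 7, 3, 5, 1, 6, 2]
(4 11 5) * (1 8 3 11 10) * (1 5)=(1 8 3 11)(4 10 5)=[0, 8, 2, 11, 10, 4, 6, 7, 3, 9, 5, 1]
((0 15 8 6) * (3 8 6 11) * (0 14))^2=(0 6)(3 11 8)(14 15)=[6, 1, 2, 11, 4, 5, 0, 7, 3, 9, 10, 8, 12, 13, 15, 14]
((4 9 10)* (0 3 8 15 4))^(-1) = (0 10 9 4 15 8 3) = [10, 1, 2, 0, 15, 5, 6, 7, 3, 4, 9, 11, 12, 13, 14, 8]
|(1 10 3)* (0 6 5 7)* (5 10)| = 7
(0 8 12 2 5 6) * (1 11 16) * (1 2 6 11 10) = (0 8 12 6)(1 10)(2 5 11 16) = [8, 10, 5, 3, 4, 11, 0, 7, 12, 9, 1, 16, 6, 13, 14, 15, 2]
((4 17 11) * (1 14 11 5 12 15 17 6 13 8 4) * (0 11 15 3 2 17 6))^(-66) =[13, 4, 3, 12, 6, 17, 1, 7, 15, 9, 10, 8, 5, 14, 0, 11, 16, 2] =(0 13 14)(1 4 6)(2 3 12 5 17)(8 15 11)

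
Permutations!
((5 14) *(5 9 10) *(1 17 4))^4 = (1 17 4) = [0, 17, 2, 3, 1, 5, 6, 7, 8, 9, 10, 11, 12, 13, 14, 15, 16, 4]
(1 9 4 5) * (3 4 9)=(9)(1 3 4 5)=[0, 3, 2, 4, 5, 1, 6, 7, 8, 9]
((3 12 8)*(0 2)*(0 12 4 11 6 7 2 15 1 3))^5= (0 11 8 4 12 3 2 1 7 15 6)= [11, 7, 1, 2, 12, 5, 0, 15, 4, 9, 10, 8, 3, 13, 14, 6]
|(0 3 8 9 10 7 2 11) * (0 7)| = 15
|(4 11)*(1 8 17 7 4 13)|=|(1 8 17 7 4 11 13)|=7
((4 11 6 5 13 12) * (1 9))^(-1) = (1 9)(4 12 13 5 6 11) = [0, 9, 2, 3, 12, 6, 11, 7, 8, 1, 10, 4, 13, 5]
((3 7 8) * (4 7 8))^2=(8)=[0, 1, 2, 3, 4, 5, 6, 7, 8]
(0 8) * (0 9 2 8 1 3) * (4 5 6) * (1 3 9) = (0 3)(1 9 2 8)(4 5 6) = [3, 9, 8, 0, 5, 6, 4, 7, 1, 2]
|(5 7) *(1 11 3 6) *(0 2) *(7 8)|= 12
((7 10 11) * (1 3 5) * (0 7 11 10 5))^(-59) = [7, 3, 2, 0, 4, 1, 6, 5, 8, 9, 10, 11] = (11)(0 7 5 1 3)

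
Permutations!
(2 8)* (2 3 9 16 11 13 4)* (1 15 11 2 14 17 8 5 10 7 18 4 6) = (1 15 11 13 6)(2 5 10 7 18 4 14 17 8 3 9 16) = [0, 15, 5, 9, 14, 10, 1, 18, 3, 16, 7, 13, 12, 6, 17, 11, 2, 8, 4]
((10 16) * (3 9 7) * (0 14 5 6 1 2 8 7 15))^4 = (16)(0 1 3 14 2 9 5 8 15 6 7) = [1, 3, 9, 14, 4, 8, 7, 0, 15, 5, 10, 11, 12, 13, 2, 6, 16]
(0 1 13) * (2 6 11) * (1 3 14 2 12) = (0 3 14 2 6 11 12 1 13) = [3, 13, 6, 14, 4, 5, 11, 7, 8, 9, 10, 12, 1, 0, 2]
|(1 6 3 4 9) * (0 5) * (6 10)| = 6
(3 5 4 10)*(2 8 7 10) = (2 8 7 10 3 5 4) = [0, 1, 8, 5, 2, 4, 6, 10, 7, 9, 3]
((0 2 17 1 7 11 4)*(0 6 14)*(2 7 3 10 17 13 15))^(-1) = (0 14 6 4 11 7)(1 17 10 3)(2 15 13) = [14, 17, 15, 1, 11, 5, 4, 0, 8, 9, 3, 7, 12, 2, 6, 13, 16, 10]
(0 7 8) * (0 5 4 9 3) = (0 7 8 5 4 9 3) = [7, 1, 2, 0, 9, 4, 6, 8, 5, 3]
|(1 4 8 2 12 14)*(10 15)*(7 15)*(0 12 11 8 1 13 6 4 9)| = |(0 12 14 13 6 4 1 9)(2 11 8)(7 15 10)| = 24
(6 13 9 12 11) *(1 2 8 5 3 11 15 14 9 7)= (1 2 8 5 3 11 6 13 7)(9 12 15 14)= [0, 2, 8, 11, 4, 3, 13, 1, 5, 12, 10, 6, 15, 7, 9, 14]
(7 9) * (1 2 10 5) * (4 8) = [0, 2, 10, 3, 8, 1, 6, 9, 4, 7, 5] = (1 2 10 5)(4 8)(7 9)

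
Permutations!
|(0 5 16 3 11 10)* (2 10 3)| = 10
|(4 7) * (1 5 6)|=|(1 5 6)(4 7)|=6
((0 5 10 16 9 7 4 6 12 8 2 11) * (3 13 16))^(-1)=(0 11 2 8 12 6 4 7 9 16 13 3 10 5)=[11, 1, 8, 10, 7, 0, 4, 9, 12, 16, 5, 2, 6, 3, 14, 15, 13]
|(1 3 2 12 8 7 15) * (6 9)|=|(1 3 2 12 8 7 15)(6 9)|=14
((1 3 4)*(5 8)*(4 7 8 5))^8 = (1 8 3 4 7) = [0, 8, 2, 4, 7, 5, 6, 1, 3]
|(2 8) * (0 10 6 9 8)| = |(0 10 6 9 8 2)| = 6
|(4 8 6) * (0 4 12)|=|(0 4 8 6 12)|=5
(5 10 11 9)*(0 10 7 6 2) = (0 10 11 9 5 7 6 2) = [10, 1, 0, 3, 4, 7, 2, 6, 8, 5, 11, 9]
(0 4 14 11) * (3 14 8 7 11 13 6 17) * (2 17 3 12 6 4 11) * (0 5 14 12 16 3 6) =[11, 1, 17, 12, 8, 14, 6, 2, 7, 9, 10, 5, 0, 4, 13, 15, 3, 16] =(0 11 5 14 13 4 8 7 2 17 16 3 12)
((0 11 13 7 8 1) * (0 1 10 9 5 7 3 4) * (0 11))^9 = (3 4 11 13)(5 9 10 8 7) = [0, 1, 2, 4, 11, 9, 6, 5, 7, 10, 8, 13, 12, 3]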